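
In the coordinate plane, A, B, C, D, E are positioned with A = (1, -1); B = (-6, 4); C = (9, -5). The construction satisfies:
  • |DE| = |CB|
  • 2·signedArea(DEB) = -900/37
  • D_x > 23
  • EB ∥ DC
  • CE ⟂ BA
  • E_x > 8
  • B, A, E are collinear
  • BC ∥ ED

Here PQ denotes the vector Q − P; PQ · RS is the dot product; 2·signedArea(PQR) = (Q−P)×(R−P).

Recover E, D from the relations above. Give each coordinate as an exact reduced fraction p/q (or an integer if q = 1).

1. E_x = 303/37  [B, A, E are collinear ∩ CE ⟂ BA]
2. E_y = -227/37  [B, A, E are collinear ∩ CE ⟂ BA]
   → E = (303/37, -227/37)
3. D_x = 858/37  [EB ∥ DC ∩ BC ∥ ED]
4. D_y = -560/37  [EB ∥ DC ∩ BC ∥ ED]
   → D = (858/37, -560/37)

D = (858/37, -560/37)
E = (303/37, -227/37)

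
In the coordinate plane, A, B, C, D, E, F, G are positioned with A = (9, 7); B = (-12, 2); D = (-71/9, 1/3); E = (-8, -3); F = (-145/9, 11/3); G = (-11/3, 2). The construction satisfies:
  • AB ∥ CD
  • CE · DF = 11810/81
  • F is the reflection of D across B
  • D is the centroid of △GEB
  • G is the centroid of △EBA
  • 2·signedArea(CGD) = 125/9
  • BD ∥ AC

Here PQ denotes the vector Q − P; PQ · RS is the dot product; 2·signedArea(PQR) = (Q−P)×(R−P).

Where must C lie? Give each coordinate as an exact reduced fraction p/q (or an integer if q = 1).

C = (118/9, 16/3)

1. C_x = 118/9  [AB ∥ CD ∩ BD ∥ AC]
2. C_y = 16/3  [AB ∥ CD ∩ BD ∥ AC]
   → C = (118/9, 16/3)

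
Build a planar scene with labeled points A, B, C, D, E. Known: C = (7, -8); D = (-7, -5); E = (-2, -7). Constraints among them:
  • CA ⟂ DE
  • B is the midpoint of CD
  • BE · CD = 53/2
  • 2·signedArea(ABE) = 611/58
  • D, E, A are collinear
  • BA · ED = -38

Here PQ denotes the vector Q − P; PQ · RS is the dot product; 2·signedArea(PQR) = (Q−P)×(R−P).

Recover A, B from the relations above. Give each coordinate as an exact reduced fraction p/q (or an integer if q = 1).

1. A_x = 177/29  [D, E, A are collinear ∩ CA ⟂ DE]
2. A_y = -297/29  [D, E, A are collinear ∩ CA ⟂ DE]
   → A = (177/29, -297/29)
3. B_x = 0  [B is the midpoint of CD]
4. B_y = -13/2  [B is the midpoint of CD]
   → B = (0, -13/2)

A = (177/29, -297/29)
B = (0, -13/2)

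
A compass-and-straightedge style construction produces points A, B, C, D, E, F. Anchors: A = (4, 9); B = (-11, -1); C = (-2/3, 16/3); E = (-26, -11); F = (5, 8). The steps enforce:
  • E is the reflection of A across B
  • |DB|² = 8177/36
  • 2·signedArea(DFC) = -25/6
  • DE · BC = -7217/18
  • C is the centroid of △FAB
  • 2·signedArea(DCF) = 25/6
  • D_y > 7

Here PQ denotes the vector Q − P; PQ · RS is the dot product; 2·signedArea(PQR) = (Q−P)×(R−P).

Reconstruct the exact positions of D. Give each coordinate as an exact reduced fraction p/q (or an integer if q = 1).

1. D_x = 5/3  [2·signedArea(DFC) = -25/6 ∩ DE · BC = -7217/18]
2. D_y = 43/6  [2·signedArea(DFC) = -25/6 ∩ DE · BC = -7217/18]
   → D = (5/3, 43/6)

D = (5/3, 43/6)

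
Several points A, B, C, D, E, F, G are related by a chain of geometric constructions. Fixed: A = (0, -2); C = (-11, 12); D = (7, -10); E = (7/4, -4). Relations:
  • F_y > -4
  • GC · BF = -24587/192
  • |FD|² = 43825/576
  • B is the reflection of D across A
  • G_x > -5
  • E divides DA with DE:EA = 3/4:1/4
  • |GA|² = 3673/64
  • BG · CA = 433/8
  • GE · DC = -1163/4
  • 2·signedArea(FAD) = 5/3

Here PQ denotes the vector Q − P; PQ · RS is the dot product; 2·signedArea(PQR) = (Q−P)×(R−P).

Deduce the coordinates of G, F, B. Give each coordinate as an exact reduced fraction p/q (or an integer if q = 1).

B = (-7, 6)
F = (11/8, -10/3)
G = (-37/8, 4)

1. F_x = 11/8  [line 8·x + 7·y + 37/3 = 0 ∩ |FD|² = 43825/576]
2. F_y = -10/3  [line 8·x + 7·y + 37/3 = 0 ∩ |FD|² = 43825/576]
   → F = (11/8, -10/3)
3. B_x = -7  [B is the reflection of D across A]
4. B_y = 6  [B is the reflection of D across A]
   → B = (-7, 6)
5. G_x = -37/8  [GE · DC = -1163/4 ∩ GC · BF = -24587/192]
6. G_y = 4  [GE · DC = -1163/4 ∩ GC · BF = -24587/192]
   → G = (-37/8, 4)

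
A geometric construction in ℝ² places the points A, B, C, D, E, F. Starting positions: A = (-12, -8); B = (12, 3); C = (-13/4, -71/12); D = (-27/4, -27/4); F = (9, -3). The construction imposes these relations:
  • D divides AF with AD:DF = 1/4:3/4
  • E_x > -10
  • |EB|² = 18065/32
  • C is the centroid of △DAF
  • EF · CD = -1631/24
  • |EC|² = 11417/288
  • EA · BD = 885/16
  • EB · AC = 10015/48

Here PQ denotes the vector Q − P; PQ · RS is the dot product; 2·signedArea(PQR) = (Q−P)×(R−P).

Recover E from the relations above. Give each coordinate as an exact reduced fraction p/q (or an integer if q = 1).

1. E_x = -75/8  [EF · CD = -1631/24 ∩ EA · BD = 885/16]
2. E_y = -59/8  [EF · CD = -1631/24 ∩ EA · BD = 885/16]
   → E = (-75/8, -59/8)

E = (-75/8, -59/8)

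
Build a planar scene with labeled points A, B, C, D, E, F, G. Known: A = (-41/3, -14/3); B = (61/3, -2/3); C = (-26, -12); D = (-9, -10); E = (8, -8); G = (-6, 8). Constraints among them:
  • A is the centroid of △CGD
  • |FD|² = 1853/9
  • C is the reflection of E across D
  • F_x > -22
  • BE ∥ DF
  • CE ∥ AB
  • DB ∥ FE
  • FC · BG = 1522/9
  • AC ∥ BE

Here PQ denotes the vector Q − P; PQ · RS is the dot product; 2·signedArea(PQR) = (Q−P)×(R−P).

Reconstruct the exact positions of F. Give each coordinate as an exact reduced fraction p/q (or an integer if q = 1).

1. F_x = -64/3  [DB ∥ FE ∩ BE ∥ DF]
2. F_y = -52/3  [DB ∥ FE ∩ BE ∥ DF]
   → F = (-64/3, -52/3)

F = (-64/3, -52/3)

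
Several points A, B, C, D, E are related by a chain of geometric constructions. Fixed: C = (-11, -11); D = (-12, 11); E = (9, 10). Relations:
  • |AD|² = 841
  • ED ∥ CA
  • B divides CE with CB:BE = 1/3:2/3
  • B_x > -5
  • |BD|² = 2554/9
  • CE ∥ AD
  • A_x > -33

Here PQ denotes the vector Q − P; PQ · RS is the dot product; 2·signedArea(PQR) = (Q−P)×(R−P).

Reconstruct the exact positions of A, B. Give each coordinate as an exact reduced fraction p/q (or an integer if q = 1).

A = (-32, -10)
B = (-13/3, -4)

1. A_x = -32  [CE ∥ AD ∩ ED ∥ CA]
2. A_y = -10  [CE ∥ AD ∩ ED ∥ CA]
   → A = (-32, -10)
3. B_x = -13/3  [B divides CE with CB:BE = 1/3:2/3]
4. B_y = -4  [B divides CE with CB:BE = 1/3:2/3]
   → B = (-13/3, -4)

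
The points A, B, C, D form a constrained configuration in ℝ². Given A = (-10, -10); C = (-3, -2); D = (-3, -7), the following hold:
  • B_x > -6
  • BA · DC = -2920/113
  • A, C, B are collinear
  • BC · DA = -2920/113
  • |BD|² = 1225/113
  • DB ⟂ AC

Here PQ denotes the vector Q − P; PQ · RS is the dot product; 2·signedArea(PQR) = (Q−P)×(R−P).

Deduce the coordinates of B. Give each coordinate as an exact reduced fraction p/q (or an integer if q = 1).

1. B_x = -619/113  [A, C, B are collinear ∩ DB ⟂ AC]
2. B_y = -546/113  [A, C, B are collinear ∩ DB ⟂ AC]
   → B = (-619/113, -546/113)

B = (-619/113, -546/113)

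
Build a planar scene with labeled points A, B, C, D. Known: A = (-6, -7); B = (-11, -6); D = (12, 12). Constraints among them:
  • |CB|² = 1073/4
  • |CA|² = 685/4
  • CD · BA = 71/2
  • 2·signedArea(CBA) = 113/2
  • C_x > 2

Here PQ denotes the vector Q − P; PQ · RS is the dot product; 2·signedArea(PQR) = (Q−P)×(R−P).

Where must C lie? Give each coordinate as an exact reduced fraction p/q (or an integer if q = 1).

C = (3, 5/2)

1. C_x = 3  [2·signedArea(CBA) = 113/2 ∩ CD · BA = 71/2]
2. C_y = 5/2  [2·signedArea(CBA) = 113/2 ∩ CD · BA = 71/2]
   → C = (3, 5/2)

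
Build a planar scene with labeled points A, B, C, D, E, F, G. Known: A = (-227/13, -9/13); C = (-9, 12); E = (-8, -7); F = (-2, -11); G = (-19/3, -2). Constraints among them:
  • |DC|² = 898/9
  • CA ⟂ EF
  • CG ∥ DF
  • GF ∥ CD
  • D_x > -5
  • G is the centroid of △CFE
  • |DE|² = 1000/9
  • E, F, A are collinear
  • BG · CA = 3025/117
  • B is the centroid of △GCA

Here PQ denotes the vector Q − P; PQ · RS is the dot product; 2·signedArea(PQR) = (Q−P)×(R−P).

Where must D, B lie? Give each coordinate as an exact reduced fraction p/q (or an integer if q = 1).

1. D_x = -14/3  [CG ∥ DF ∩ GF ∥ CD]
2. D_y = 3  [CG ∥ DF ∩ GF ∥ CD]
   → D = (-14/3, 3)
3. B_x = -1279/117  [B is the centroid of △GCA]
4. B_y = 121/39  [B is the centroid of △GCA]
   → B = (-1279/117, 121/39)

B = (-1279/117, 121/39)
D = (-14/3, 3)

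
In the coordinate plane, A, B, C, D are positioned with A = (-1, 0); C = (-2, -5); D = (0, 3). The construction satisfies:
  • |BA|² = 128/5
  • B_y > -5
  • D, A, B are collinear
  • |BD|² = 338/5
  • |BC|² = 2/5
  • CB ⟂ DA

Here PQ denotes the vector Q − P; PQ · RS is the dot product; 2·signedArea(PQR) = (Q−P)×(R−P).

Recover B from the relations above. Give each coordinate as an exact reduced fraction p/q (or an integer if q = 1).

B = (-13/5, -24/5)

1. B_x = -13/5  [D, A, B are collinear ∩ CB ⟂ DA]
2. B_y = -24/5  [D, A, B are collinear ∩ CB ⟂ DA]
   → B = (-13/5, -24/5)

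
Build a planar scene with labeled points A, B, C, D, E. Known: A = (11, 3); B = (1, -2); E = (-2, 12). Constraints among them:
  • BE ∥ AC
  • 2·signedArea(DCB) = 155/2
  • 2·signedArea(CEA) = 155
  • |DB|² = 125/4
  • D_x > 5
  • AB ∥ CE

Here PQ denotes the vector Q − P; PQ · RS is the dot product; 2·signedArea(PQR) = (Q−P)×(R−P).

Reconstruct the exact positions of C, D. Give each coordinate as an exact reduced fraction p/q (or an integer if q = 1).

1. C_x = 8  [AB ∥ CE ∩ BE ∥ AC]
2. C_y = 17  [AB ∥ CE ∩ BE ∥ AC]
   → C = (8, 17)
3. D_x = 6  [line 19·x + -7·y + -221/2 = 0 ∩ |DB|² = 125/4]
4. D_y = 1/2  [line 19·x + -7·y + -221/2 = 0 ∩ |DB|² = 125/4]
   → D = (6, 1/2)

C = (8, 17)
D = (6, 1/2)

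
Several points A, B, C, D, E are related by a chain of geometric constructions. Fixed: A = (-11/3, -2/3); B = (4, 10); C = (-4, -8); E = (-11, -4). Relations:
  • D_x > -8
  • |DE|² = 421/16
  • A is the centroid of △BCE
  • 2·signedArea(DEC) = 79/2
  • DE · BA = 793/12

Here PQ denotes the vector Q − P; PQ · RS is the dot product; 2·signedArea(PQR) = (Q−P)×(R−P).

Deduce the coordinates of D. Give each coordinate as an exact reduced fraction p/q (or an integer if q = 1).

D = (-29/4, -1/2)

1. D_x = -29/4  [2·signedArea(DEC) = 79/2 ∩ DE · BA = 793/12]
2. D_y = -1/2  [2·signedArea(DEC) = 79/2 ∩ DE · BA = 793/12]
   → D = (-29/4, -1/2)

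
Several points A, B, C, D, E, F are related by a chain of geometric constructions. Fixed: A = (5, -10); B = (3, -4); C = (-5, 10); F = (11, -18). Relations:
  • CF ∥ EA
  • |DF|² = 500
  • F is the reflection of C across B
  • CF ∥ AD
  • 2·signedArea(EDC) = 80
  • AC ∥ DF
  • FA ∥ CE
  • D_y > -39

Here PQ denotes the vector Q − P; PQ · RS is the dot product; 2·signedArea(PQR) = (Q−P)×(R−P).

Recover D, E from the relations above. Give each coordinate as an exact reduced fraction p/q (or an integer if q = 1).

D = (21, -38)
E = (-11, 18)

1. D_x = 21  [AC ∥ DF ∩ CF ∥ AD]
2. D_y = -38  [AC ∥ DF ∩ CF ∥ AD]
   → D = (21, -38)
3. E_x = -11  [CF ∥ EA ∩ FA ∥ CE]
4. E_y = 18  [CF ∥ EA ∩ FA ∥ CE]
   → E = (-11, 18)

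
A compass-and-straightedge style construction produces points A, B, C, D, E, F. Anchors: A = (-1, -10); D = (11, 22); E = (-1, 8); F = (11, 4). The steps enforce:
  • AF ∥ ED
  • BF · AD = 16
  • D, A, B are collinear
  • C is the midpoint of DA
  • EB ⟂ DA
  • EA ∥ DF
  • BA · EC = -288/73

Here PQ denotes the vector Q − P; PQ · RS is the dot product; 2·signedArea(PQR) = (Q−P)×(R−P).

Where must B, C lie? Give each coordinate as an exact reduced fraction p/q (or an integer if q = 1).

B = (359/73, 422/73)
C = (5, 6)

1. B_x = 359/73  [D, A, B are collinear ∩ EB ⟂ DA]
2. B_y = 422/73  [D, A, B are collinear ∩ EB ⟂ DA]
   → B = (359/73, 422/73)
3. C_x = 5  [C is the midpoint of DA]
4. C_y = 6  [C is the midpoint of DA]
   → C = (5, 6)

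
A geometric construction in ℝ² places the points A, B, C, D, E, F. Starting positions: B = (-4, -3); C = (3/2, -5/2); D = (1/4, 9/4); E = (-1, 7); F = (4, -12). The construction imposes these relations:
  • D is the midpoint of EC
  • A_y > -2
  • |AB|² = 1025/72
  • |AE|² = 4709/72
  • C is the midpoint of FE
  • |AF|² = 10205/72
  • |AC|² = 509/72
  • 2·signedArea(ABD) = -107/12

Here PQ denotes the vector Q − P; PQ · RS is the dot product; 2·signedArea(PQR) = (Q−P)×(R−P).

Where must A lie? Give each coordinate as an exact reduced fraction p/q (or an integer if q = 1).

A = (-3/4, -13/12)

1. A_x = -3/4  [line -21/4·x + 17/4·y + 2/3 = 0 ∩ |AB|² = 1025/72]
2. A_y = -13/12  [line -21/4·x + 17/4·y + 2/3 = 0 ∩ |AB|² = 1025/72]
   → A = (-3/4, -13/12)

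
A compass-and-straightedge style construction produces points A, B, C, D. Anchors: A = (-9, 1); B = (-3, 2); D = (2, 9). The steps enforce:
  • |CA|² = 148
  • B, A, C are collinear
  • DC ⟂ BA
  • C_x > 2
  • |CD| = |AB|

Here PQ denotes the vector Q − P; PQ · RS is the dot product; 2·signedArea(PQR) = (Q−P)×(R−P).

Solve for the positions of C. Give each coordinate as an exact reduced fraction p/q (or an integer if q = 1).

1. C_x = 3  [B, A, C are collinear ∩ DC ⟂ BA]
2. C_y = 3  [B, A, C are collinear ∩ DC ⟂ BA]
   → C = (3, 3)

C = (3, 3)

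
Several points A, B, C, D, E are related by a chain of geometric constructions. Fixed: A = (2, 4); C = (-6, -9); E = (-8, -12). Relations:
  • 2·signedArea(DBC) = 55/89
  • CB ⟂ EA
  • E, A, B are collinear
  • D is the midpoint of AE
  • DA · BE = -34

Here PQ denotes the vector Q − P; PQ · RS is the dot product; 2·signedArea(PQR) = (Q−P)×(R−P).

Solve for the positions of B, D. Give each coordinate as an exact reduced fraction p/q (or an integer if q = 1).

1. B_x = -542/89  [E, A, B are collinear ∩ CB ⟂ EA]
2. B_y = -796/89  [E, A, B are collinear ∩ CB ⟂ EA]
   → B = (-542/89, -796/89)
3. D_x = -3  [D is the midpoint of AE]
4. D_y = -4  [D is the midpoint of AE]
   → D = (-3, -4)

B = (-542/89, -796/89)
D = (-3, -4)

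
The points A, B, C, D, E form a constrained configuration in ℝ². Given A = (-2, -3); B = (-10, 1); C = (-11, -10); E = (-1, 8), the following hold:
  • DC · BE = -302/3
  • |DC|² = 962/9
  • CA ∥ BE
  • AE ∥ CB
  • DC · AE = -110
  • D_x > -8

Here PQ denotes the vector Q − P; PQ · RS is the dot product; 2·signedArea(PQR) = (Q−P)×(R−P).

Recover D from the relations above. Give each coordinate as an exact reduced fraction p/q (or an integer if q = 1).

D = (-22/3, -1/3)

1. D_x = -22/3  [DC · BE = -302/3 ∩ DC · AE = -110]
2. D_y = -1/3  [DC · BE = -302/3 ∩ DC · AE = -110]
   → D = (-22/3, -1/3)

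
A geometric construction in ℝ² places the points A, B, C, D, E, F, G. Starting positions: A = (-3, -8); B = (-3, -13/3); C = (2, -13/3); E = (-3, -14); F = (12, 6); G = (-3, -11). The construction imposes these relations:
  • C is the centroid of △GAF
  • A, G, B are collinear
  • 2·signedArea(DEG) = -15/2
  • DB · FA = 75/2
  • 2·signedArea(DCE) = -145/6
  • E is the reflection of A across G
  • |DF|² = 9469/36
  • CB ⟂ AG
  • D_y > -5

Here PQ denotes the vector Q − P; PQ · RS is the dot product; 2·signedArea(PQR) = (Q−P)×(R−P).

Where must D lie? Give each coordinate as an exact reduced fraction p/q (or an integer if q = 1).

1. D_x = -1/2  [2·signedArea(DEG) = -15/2 ∩ DB · FA = 75/2]
2. D_y = -13/3  [2·signedArea(DEG) = -15/2 ∩ DB · FA = 75/2]
   → D = (-1/2, -13/3)

D = (-1/2, -13/3)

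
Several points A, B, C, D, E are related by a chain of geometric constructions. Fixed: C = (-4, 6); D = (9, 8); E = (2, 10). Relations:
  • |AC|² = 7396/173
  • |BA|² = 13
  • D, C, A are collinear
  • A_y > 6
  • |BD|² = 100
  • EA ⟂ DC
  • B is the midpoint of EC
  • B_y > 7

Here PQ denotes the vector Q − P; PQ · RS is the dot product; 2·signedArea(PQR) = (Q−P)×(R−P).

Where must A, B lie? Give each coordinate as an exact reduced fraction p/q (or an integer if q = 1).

A = (426/173, 1210/173)
B = (-1, 8)

1. A_x = 426/173  [D, C, A are collinear ∩ EA ⟂ DC]
2. A_y = 1210/173  [D, C, A are collinear ∩ EA ⟂ DC]
   → A = (426/173, 1210/173)
3. B_x = -1  [B is the midpoint of EC]
4. B_y = 8  [B is the midpoint of EC]
   → B = (-1, 8)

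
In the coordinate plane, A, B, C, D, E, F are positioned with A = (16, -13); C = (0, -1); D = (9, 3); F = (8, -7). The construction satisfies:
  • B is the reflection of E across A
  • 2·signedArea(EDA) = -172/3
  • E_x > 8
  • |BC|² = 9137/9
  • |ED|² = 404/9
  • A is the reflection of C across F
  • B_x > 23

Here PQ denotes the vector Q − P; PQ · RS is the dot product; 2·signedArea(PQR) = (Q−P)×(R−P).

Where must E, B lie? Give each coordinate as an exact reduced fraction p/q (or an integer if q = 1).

1. E_x = 25/3  [line 16·x + 7·y + -323/3 = 0 ∩ |ED|² = 404/9]
2. E_y = -11/3  [line 16·x + 7·y + -323/3 = 0 ∩ |ED|² = 404/9]
   → E = (25/3, -11/3)
3. B_x = 71/3  [B is the reflection of E across A]
4. B_y = -67/3  [B is the reflection of E across A]
   → B = (71/3, -67/3)

B = (71/3, -67/3)
E = (25/3, -11/3)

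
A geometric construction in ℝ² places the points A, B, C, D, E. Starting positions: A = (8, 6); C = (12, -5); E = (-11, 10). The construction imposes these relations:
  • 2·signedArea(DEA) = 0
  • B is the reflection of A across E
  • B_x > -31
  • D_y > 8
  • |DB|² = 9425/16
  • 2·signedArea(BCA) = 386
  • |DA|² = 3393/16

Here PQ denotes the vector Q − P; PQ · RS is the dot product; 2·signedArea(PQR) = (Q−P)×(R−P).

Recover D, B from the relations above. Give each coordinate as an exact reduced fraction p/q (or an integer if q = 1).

B = (-30, 14)
D = (-25/4, 9)

1. D_x = -25/4  [line 4·x + 19·y + -146 = 0 ∩ |DA|² = 3393/16]
2. D_y = 9  [line 4·x + 19·y + -146 = 0 ∩ |DA|² = 3393/16]
   → D = (-25/4, 9)
3. B_x = -30  [B is the reflection of A across E]
4. B_y = 14  [B is the reflection of A across E]
   → B = (-30, 14)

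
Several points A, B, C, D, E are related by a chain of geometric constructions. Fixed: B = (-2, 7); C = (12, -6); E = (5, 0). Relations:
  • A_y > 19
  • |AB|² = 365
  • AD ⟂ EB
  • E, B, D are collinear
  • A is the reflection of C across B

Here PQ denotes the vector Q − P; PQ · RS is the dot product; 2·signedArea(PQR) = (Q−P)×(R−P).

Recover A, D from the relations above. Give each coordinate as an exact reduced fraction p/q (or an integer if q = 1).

A = (-16, 20)
D = (-31/2, 41/2)

1. A_x = -16  [A is the reflection of C across B]
2. A_y = 20  [A is the reflection of C across B]
   → A = (-16, 20)
3. D_x = -31/2  [E, B, D are collinear ∩ AD ⟂ EB]
4. D_y = 41/2  [E, B, D are collinear ∩ AD ⟂ EB]
   → D = (-31/2, 41/2)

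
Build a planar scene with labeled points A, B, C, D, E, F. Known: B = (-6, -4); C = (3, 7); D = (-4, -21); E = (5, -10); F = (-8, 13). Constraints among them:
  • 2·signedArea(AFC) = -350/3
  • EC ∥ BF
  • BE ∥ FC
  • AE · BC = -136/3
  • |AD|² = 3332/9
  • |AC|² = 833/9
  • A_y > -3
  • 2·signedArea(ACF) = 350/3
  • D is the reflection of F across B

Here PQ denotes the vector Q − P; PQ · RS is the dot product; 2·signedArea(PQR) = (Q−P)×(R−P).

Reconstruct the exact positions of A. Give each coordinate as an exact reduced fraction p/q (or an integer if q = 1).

A = (2/3, -7/3)

1. A_x = 2/3  [2·signedArea(AFC) = -350/3 ∩ AE · BC = -136/3]
2. A_y = -7/3  [2·signedArea(AFC) = -350/3 ∩ AE · BC = -136/3]
   → A = (2/3, -7/3)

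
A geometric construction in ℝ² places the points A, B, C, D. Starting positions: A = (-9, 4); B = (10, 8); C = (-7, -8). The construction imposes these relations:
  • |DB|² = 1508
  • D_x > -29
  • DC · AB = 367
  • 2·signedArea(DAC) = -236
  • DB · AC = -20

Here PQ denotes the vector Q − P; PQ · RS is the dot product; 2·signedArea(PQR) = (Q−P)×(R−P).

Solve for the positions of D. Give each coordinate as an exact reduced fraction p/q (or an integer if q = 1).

1. D_x = -28  [DB · AC = -20 ∩ 2·signedArea(DAC) = -236]
2. D_y = 0  [DB · AC = -20 ∩ 2·signedArea(DAC) = -236]
   → D = (-28, 0)

D = (-28, 0)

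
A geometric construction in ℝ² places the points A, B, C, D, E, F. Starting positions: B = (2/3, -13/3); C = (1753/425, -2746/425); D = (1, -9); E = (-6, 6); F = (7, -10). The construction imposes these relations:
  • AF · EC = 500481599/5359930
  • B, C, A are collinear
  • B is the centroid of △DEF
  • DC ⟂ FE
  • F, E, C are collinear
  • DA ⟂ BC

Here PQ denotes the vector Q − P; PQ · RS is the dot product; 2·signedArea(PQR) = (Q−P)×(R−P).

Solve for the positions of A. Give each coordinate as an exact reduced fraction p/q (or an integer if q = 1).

1. A_x = 80167073/26799650  [B, C, A are collinear ∩ DA ⟂ BC]
2. A_y = -154467411/26799650  [B, C, A are collinear ∩ DA ⟂ BC]
   → A = (80167073/26799650, -154467411/26799650)

A = (80167073/26799650, -154467411/26799650)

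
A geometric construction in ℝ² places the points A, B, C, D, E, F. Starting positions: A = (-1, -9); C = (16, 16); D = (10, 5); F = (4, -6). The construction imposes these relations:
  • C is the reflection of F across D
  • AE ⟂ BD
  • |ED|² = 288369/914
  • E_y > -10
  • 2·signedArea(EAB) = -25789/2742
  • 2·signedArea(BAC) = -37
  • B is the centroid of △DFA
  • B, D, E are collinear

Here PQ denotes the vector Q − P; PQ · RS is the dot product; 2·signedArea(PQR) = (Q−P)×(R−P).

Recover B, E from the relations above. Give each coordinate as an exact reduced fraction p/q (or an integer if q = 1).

1. B_x = 13/3  [B is the centroid of △DFA]
2. B_y = -10/3  [B is the centroid of △DFA]
   → B = (13/3, -10/3)
3. E_x = 11/914  [B, D, E are collinear ∩ AE ⟂ BD]
4. E_y = -8855/914  [B, D, E are collinear ∩ AE ⟂ BD]
   → E = (11/914, -8855/914)

B = (13/3, -10/3)
E = (11/914, -8855/914)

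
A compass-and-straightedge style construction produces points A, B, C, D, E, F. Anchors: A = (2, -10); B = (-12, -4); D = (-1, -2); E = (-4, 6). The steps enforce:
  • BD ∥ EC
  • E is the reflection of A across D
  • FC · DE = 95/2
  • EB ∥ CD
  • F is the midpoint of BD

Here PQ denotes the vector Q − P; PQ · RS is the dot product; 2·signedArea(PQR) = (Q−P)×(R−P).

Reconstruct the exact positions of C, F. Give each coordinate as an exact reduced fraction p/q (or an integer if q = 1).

C = (7, 8)
F = (-13/2, -3)

1. C_x = 7  [EB ∥ CD ∩ BD ∥ EC]
2. C_y = 8  [EB ∥ CD ∩ BD ∥ EC]
   → C = (7, 8)
3. F_x = -13/2  [F is the midpoint of BD]
4. F_y = -3  [F is the midpoint of BD]
   → F = (-13/2, -3)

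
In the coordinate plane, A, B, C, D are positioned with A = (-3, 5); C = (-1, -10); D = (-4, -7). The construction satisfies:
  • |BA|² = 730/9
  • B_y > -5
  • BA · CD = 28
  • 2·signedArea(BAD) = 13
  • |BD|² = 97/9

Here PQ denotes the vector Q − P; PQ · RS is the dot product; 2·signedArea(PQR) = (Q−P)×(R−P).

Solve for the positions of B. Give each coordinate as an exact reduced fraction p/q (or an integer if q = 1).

B = (-8/3, -4)

1. B_x = -8/3  [BA · CD = 28 ∩ 2·signedArea(BAD) = 13]
2. B_y = -4  [BA · CD = 28 ∩ 2·signedArea(BAD) = 13]
   → B = (-8/3, -4)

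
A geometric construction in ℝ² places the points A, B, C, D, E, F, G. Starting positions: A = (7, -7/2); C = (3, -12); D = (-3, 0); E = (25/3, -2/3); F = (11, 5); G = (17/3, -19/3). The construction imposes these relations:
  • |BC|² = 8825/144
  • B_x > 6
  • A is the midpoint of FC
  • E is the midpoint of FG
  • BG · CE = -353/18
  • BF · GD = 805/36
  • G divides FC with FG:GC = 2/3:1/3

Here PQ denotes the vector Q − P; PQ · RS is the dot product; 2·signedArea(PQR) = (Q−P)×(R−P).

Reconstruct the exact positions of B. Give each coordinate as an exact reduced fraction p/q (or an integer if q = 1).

1. B_x = 19/3  [BF · GD = 805/36 ∩ BG · CE = -353/18]
2. B_y = -59/12  [BF · GD = 805/36 ∩ BG · CE = -353/18]
   → B = (19/3, -59/12)

B = (19/3, -59/12)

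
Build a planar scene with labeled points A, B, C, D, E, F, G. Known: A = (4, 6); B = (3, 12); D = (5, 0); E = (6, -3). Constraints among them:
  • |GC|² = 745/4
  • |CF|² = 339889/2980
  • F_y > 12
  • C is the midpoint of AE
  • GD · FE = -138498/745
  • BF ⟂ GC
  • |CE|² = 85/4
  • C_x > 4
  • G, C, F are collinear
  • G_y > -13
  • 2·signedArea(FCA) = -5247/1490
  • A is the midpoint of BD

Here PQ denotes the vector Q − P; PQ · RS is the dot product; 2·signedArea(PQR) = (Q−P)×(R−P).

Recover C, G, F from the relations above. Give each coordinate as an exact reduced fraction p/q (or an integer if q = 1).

1. C_x = 5  [C is the midpoint of AE]
2. C_y = 3/2  [C is the midpoint of AE]
   → C = (5, 3/2)
3. F_x = 2559/745  [line -9/2·x + -1·y + 41007/1490 = 0 ∩ |CF|² = 339889/2980]
4. F_y = 8988/745  [line -9/2·x + -1·y + 41007/1490 = 0 ∩ |CF|² = 339889/2980]
   → F = (2559/745, 8988/745)
5. G_x = 7  [GD · FE = -138498/745 ∩ G, C, F are collinear]
6. G_y = -12  [GD · FE = -138498/745 ∩ G, C, F are collinear]
   → G = (7, -12)

C = (5, 3/2)
F = (2559/745, 8988/745)
G = (7, -12)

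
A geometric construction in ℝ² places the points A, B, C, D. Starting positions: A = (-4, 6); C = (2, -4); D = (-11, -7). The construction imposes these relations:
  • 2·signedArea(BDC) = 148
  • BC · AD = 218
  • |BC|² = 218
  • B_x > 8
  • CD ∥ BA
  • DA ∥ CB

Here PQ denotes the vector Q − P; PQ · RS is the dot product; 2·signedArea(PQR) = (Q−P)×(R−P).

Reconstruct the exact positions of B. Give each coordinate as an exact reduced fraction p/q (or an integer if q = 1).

B = (9, 9)

1. B_x = 9  [CD ∥ BA ∩ DA ∥ CB]
2. B_y = 9  [CD ∥ BA ∩ DA ∥ CB]
   → B = (9, 9)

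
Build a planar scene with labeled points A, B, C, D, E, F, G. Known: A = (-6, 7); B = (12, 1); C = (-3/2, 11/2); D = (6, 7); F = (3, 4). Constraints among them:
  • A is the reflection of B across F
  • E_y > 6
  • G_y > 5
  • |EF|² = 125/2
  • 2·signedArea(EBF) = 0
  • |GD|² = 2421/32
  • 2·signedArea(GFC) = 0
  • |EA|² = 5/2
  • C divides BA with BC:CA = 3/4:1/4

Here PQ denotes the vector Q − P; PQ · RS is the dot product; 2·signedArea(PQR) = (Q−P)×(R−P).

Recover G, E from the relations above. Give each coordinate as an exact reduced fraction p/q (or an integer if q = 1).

E = (-9/2, 13/2)
G = (-21/8, 47/8)

1. G_x = -21/8  [line -3/2·x + -9/2·y + 45/2 = 0 ∩ |GD|² = 2421/32]
2. G_y = 47/8  [line -3/2·x + -9/2·y + 45/2 = 0 ∩ |GD|² = 2421/32]
   → G = (-21/8, 47/8)
3. E_x = -9/2  [line -3·x + -9·y + 45 = 0 ∩ |EF|² = 125/2]
4. E_y = 13/2  [line -3·x + -9·y + 45 = 0 ∩ |EF|² = 125/2]
   → E = (-9/2, 13/2)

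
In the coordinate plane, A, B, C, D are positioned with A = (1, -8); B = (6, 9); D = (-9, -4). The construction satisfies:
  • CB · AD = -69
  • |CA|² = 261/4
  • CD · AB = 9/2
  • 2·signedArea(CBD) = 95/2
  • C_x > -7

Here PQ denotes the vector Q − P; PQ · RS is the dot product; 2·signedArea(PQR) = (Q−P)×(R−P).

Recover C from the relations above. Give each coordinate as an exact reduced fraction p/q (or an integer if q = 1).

1. C_x = -13/2  [2·signedArea(CBD) = 95/2 ∩ CB · AD = -69]
2. C_y = -5  [2·signedArea(CBD) = 95/2 ∩ CB · AD = -69]
   → C = (-13/2, -5)

C = (-13/2, -5)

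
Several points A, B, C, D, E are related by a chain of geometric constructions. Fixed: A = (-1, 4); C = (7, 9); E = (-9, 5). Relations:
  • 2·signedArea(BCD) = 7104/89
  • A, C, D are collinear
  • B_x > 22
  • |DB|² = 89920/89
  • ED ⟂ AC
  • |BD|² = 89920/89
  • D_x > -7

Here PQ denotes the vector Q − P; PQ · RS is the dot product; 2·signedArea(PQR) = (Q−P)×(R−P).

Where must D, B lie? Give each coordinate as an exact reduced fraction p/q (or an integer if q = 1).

1. D_x = -561/89  [A, C, D are collinear ∩ ED ⟂ AC]
2. D_y = 61/89  [A, C, D are collinear ∩ ED ⟂ AC]
   → D = (-561/89, 61/89)
3. B_x = 23  [line 740/89·x + -1184/89·y + -1628/89 = 0 ∩ |BD|² = 89920/89]
4. B_y = 13  [line 740/89·x + -1184/89·y + -1628/89 = 0 ∩ |BD|² = 89920/89]
   → B = (23, 13)

B = (23, 13)
D = (-561/89, 61/89)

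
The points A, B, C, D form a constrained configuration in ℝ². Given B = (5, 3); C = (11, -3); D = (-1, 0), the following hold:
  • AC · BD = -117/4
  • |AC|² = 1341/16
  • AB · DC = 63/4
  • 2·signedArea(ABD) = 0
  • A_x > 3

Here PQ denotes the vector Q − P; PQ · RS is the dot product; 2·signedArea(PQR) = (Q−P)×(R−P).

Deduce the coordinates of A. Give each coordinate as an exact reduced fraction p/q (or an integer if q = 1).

1. A_x = 7/2  [2·signedArea(ABD) = 0 ∩ AC · BD = -117/4]
2. A_y = 9/4  [2·signedArea(ABD) = 0 ∩ AC · BD = -117/4]
   → A = (7/2, 9/4)

A = (7/2, 9/4)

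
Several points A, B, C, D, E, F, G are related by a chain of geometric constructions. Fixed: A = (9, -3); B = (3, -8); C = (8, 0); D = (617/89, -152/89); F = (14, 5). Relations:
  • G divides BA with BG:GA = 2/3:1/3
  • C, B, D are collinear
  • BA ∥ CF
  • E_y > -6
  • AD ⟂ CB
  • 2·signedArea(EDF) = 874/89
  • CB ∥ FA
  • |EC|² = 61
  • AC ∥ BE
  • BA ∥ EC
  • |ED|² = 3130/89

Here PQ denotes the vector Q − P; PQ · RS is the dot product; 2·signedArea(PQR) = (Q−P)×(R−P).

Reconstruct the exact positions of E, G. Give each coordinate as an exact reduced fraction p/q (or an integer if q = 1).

E = (2, -5)
G = (7, -14/3)

1. E_x = 2  [BA ∥ EC ∩ AC ∥ BE]
2. E_y = -5  [BA ∥ EC ∩ AC ∥ BE]
   → E = (2, -5)
3. G_x = 7  [G divides BA with BG:GA = 2/3:1/3]
4. G_y = -14/3  [G divides BA with BG:GA = 2/3:1/3]
   → G = (7, -14/3)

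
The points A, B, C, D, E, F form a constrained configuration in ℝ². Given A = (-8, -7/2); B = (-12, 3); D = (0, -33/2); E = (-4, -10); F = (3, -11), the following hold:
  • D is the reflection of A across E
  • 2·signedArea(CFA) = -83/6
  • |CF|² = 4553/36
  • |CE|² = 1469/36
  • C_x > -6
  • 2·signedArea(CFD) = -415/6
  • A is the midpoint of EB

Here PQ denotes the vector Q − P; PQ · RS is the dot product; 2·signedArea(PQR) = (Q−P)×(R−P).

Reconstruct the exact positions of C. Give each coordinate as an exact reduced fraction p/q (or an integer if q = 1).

1. C_x = -17/3  [2·signedArea(CFD) = -415/6 ∩ 2·signedArea(CFA) = -83/6]
2. C_y = -23/6  [2·signedArea(CFD) = -415/6 ∩ 2·signedArea(CFA) = -83/6]
   → C = (-17/3, -23/6)

C = (-17/3, -23/6)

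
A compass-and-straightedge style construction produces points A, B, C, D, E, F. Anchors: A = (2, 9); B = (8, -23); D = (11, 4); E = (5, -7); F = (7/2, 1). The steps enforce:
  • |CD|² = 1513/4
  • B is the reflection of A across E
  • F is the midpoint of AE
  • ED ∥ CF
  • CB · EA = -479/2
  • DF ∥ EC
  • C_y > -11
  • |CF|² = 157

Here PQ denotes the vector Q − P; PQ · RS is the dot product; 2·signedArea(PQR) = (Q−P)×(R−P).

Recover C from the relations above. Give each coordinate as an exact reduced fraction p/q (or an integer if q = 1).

C = (-5/2, -10)

1. C_x = -5/2  [ED ∥ CF ∩ DF ∥ EC]
2. C_y = -10  [ED ∥ CF ∩ DF ∥ EC]
   → C = (-5/2, -10)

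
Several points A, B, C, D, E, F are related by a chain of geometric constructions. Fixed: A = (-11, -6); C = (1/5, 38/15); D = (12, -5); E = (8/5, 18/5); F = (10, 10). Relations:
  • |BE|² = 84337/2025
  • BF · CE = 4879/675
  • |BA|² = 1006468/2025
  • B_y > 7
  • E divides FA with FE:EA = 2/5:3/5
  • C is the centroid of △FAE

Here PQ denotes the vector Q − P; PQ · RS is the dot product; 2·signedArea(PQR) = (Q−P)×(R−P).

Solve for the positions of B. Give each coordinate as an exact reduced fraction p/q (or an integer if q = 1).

1. B_x = 101/15  [line -7/5·x + -16/15·y + 11771/675 = 0 ∩ |BE|² = 84337/2025]
2. B_y = 338/45  [line -7/5·x + -16/15·y + 11771/675 = 0 ∩ |BE|² = 84337/2025]
   → B = (101/15, 338/45)

B = (101/15, 338/45)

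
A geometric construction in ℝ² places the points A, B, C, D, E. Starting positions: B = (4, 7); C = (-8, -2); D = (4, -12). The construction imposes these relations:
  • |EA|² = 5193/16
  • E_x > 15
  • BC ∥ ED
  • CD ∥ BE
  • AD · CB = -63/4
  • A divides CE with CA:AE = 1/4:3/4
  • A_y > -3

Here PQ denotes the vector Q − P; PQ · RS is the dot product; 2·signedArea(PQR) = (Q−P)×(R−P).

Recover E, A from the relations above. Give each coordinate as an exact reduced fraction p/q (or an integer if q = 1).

1. E_x = 16  [BC ∥ ED ∩ CD ∥ BE]
2. E_y = -3  [BC ∥ ED ∩ CD ∥ BE]
   → E = (16, -3)
3. A_x = -2  [A divides CE with CA:AE = 1/4:3/4]
4. A_y = -9/4  [A divides CE with CA:AE = 1/4:3/4]
   → A = (-2, -9/4)

A = (-2, -9/4)
E = (16, -3)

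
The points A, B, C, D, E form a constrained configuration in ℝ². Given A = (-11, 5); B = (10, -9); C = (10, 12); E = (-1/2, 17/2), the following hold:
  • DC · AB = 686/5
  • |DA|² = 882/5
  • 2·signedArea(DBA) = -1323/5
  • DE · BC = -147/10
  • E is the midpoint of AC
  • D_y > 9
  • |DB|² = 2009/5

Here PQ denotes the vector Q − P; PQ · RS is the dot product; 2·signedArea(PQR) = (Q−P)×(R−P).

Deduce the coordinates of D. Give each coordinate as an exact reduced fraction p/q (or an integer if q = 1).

1. D_x = 8/5  [2·signedArea(DBA) = -1323/5 ∩ DC · AB = 686/5]
2. D_y = 46/5  [2·signedArea(DBA) = -1323/5 ∩ DC · AB = 686/5]
   → D = (8/5, 46/5)

D = (8/5, 46/5)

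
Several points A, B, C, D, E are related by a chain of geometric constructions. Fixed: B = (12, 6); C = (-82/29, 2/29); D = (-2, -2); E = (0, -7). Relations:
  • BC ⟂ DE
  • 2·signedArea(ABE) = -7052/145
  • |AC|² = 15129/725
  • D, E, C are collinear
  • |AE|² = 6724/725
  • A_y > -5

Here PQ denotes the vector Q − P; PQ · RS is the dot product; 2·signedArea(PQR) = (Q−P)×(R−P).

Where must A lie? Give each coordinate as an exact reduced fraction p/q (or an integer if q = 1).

A = (-164/145, -121/29)

1. A_x = -164/145  [line 13·x + -12·y + -5128/145 = 0 ∩ |AE|² = 6724/725]
2. A_y = -121/29  [line 13·x + -12·y + -5128/145 = 0 ∩ |AE|² = 6724/725]
   → A = (-164/145, -121/29)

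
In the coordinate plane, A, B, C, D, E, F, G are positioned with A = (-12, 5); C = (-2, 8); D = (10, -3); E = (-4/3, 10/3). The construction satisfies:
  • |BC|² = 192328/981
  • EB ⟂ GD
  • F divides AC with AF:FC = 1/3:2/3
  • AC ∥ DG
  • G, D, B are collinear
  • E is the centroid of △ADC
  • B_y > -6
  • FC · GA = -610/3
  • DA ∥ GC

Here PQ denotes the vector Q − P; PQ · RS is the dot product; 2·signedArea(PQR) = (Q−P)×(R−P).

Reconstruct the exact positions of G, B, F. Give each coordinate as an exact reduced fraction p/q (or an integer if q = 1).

B = (440/327, -610/109)
F = (-26/3, 6)
G = (20, 0)

1. G_x = 20  [DA ∥ GC ∩ AC ∥ DG]
2. G_y = 0  [DA ∥ GC ∩ AC ∥ DG]
   → G = (20, 0)
3. B_x = 440/327  [G, D, B are collinear ∩ EB ⟂ GD]
4. B_y = -610/109  [G, D, B are collinear ∩ EB ⟂ GD]
   → B = (440/327, -610/109)
5. F_x = -26/3  [F divides AC with AF:FC = 1/3:2/3]
6. F_y = 6  [F divides AC with AF:FC = 1/3:2/3]
   → F = (-26/3, 6)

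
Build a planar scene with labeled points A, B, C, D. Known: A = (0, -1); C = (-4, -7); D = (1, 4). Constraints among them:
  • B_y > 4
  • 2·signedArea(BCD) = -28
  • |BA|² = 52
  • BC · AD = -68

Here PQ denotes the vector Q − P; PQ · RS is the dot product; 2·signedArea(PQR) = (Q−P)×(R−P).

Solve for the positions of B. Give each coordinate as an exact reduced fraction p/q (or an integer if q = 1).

B = (4, 5)

1. B_x = 4  [2·signedArea(BCD) = -28 ∩ BC · AD = -68]
2. B_y = 5  [2·signedArea(BCD) = -28 ∩ BC · AD = -68]
   → B = (4, 5)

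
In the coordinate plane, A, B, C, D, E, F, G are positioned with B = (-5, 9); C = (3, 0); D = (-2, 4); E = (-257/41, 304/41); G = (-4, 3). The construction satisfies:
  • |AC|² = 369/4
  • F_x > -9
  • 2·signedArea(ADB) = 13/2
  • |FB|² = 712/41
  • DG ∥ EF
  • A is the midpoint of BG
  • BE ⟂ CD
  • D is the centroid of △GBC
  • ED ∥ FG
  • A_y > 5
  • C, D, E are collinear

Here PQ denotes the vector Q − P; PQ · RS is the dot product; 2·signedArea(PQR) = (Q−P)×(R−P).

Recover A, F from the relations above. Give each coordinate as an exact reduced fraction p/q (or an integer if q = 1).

1. A_x = -9/2  [A is the midpoint of BG]
2. A_y = 6  [A is the midpoint of BG]
   → A = (-9/2, 6)
3. F_x = -339/41  [ED ∥ FG ∩ DG ∥ EF]
4. F_y = 263/41  [ED ∥ FG ∩ DG ∥ EF]
   → F = (-339/41, 263/41)

A = (-9/2, 6)
F = (-339/41, 263/41)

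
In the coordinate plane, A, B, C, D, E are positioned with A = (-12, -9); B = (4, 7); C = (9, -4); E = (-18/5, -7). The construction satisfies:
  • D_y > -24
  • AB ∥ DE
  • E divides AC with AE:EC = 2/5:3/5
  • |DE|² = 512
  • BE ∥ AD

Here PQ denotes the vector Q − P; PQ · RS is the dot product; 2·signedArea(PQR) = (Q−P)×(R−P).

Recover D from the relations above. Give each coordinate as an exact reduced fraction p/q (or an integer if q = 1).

1. D_x = -98/5  [AB ∥ DE ∩ BE ∥ AD]
2. D_y = -23  [AB ∥ DE ∩ BE ∥ AD]
   → D = (-98/5, -23)

D = (-98/5, -23)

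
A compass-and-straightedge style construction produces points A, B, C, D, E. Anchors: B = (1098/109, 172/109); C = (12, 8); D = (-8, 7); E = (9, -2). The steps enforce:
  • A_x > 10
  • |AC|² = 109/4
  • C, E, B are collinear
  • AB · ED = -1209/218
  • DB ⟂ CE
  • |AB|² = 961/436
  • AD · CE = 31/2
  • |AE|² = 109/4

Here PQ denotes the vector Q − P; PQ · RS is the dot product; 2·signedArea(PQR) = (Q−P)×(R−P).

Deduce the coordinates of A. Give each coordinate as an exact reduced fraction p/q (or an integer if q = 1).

1. A_x = 21/2  [AB · ED = -1209/218 ∩ AD · CE = 31/2]
2. A_y = 3  [AB · ED = -1209/218 ∩ AD · CE = 31/2]
   → A = (21/2, 3)

A = (21/2, 3)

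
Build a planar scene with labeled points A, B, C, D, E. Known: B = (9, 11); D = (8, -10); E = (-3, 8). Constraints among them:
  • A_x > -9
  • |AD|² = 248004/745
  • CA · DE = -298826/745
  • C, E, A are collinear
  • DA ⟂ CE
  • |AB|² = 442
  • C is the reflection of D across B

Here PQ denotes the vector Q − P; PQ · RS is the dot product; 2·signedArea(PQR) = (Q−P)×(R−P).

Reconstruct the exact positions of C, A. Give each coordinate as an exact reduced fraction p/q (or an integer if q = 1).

A = (-5992/745, -976/745)
C = (10, 32)

1. C_x = 10  [C is the reflection of D across B]
2. C_y = 32  [C is the reflection of D across B]
   → C = (10, 32)
3. A_x = -5992/745  [C, E, A are collinear ∩ DA ⟂ CE]
4. A_y = -976/745  [C, E, A are collinear ∩ DA ⟂ CE]
   → A = (-5992/745, -976/745)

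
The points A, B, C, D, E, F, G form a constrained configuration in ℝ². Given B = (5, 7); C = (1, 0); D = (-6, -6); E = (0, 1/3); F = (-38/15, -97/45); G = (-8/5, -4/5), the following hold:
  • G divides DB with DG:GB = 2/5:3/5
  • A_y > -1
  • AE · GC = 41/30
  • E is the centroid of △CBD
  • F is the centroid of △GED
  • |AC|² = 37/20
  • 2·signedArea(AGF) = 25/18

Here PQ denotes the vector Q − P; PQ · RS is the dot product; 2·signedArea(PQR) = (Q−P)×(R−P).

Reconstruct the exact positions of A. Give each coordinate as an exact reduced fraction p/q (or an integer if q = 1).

A = (-3/10, -2/5)

1. A_x = -3/10  [AE · GC = 41/30 ∩ 2·signedArea(AGF) = 25/18]
2. A_y = -2/5  [AE · GC = 41/30 ∩ 2·signedArea(AGF) = 25/18]
   → A = (-3/10, -2/5)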